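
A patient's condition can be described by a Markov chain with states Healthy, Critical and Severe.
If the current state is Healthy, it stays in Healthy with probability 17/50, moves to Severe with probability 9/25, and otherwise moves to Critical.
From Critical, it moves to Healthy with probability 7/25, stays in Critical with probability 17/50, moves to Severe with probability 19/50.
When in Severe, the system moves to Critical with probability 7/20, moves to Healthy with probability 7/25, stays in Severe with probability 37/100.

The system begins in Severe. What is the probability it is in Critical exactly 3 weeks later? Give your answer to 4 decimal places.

0.3318

Propagate the distribution vector 3 weeks from Severe.
After 0 weeks: (0.0000, 0.0000, 1.0000)
After 1 week: (0.2800, 0.3500, 0.3700)
After 2 weeks: (0.2968, 0.3325, 0.3707)
After 3 weeks: (0.2978, 0.3318, 0.3704)
P(in Critical after 3 weeks) = 0.3318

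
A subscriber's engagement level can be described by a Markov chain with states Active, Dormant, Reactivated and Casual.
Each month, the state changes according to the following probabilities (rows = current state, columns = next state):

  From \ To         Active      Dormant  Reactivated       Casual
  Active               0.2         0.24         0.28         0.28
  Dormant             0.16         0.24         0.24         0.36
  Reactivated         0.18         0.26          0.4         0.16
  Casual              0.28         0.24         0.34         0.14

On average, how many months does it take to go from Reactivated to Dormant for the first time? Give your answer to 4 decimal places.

Let t(s) be the expected number of months to first reach Dormant from state s, with t(Dormant) = 0. Conditioning on the first month:
t(Active) = 1 + 0.2·t(Active) + 0.28·t(Reactivated) + 0.28·t(Casual)
t(Reactivated) = 1 + 0.18·t(Active) + 0.4·t(Reactivated) + 0.16·t(Casual)
t(Casual) = 1 + 0.28·t(Active) + 0.34·t(Reactivated) + 0.14·t(Casual)
Solving: t(Active) = 4.0543, t(Reactivated) = 3.9628, t(Casual) = 4.0495.
Expected months from Reactivated to Dormant: 3.9628.

3.9628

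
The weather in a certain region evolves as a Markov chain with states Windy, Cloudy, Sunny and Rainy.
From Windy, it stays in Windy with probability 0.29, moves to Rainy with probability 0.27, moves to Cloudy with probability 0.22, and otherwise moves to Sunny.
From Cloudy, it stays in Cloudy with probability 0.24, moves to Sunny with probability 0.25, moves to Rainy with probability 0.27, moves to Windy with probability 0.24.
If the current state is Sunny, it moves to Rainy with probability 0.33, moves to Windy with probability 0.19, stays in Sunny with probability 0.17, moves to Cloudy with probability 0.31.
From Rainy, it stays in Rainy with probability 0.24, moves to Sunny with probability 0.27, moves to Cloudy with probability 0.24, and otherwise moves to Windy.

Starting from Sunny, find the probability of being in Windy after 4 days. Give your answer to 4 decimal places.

0.2435

Propagate the distribution vector 4 days from Sunny.
After 0 days: (0.0000, 0.0000, 1.0000, 0.0000)
After 1 day: (0.1900, 0.3100, 0.1700, 0.3300)
After 2 days: (0.2443, 0.2481, 0.2373, 0.2703)
After 3 days: (0.2431, 0.2517, 0.2291, 0.2761)
After 4 days: (0.2435, 0.2512, 0.2299, 0.2755)
P(in Windy after 4 days) = 0.2435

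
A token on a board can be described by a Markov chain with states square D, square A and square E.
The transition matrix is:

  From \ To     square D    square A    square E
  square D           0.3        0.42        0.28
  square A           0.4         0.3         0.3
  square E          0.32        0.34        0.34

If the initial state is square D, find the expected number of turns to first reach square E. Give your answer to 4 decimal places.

3.4783

Let t(s) be the expected number of turns to first reach square E from state s, with t(square E) = 0. Conditioning on the first turn:
t(square D) = 1 + 0.3·t(square D) + 0.42·t(square A)
t(square A) = 1 + 0.4·t(square D) + 0.3·t(square A)
Solving: t(square D) = 3.4783, t(square A) = 3.4161.
Expected turns from square D to square E: 3.4783.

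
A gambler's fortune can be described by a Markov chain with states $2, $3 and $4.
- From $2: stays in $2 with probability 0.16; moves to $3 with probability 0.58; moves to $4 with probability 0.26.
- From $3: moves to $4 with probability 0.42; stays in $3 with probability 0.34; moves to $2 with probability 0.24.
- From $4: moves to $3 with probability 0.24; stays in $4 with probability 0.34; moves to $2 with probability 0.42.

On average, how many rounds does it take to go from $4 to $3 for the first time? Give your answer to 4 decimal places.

Let t(s) be the expected number of rounds to first reach $3 from state s, with t($3) = 0. Conditioning on the first round:
t($2) = 1 + 0.16·t($2) + 0.26·t($4)
t($4) = 1 + 0.42·t($2) + 0.34·t($4)
Solving: t($2) = 2.0665, t($4) = 2.8302.
Expected rounds from $4 to $3: 2.8302.

2.8302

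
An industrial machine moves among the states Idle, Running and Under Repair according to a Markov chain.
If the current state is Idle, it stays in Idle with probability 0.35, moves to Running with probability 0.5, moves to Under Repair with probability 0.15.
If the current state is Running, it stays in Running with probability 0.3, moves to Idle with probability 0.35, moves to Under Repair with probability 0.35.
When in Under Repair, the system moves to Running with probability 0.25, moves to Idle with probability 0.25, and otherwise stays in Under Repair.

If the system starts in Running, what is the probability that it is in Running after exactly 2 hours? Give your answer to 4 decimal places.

Sum over the intermediate state after 1 hour:
P = P(Running→Idle)·P(Idle→Running) + P(Running→Running)·P(Running→Running) + P(Running→Under Repair)·P(Under Repair→Running)
  = 0.35×0.5 + 0.3×0.3 + 0.35×0.25
  = 0.1750 + 0.0900 + 0.0875 = 0.3525

0.3525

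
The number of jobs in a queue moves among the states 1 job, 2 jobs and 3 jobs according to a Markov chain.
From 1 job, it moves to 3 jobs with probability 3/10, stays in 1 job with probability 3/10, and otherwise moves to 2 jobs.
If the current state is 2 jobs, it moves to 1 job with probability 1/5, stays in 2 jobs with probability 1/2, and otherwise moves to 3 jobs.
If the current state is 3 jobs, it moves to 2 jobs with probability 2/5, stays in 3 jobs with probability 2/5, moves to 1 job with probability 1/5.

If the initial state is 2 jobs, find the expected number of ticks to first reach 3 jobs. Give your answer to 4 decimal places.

Let t(s) be the expected number of ticks to first reach 3 jobs from state s, with t(3 jobs) = 0. Conditioning on the first tick:
t(1 job) = 1 + 0.3·t(1 job) + 0.4·t(2 jobs)
t(2 jobs) = 1 + 0.2·t(1 job) + 0.5·t(2 jobs)
Solving: t(1 job) = 3.3333, t(2 jobs) = 3.3333.
Expected ticks from 2 jobs to 3 jobs: 3.3333.

3.3333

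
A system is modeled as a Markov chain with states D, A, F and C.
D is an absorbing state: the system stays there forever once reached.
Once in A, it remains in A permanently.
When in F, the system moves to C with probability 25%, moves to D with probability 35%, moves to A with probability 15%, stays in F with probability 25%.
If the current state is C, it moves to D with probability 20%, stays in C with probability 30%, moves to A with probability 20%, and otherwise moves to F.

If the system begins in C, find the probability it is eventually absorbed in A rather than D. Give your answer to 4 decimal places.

0.4333

Let h(s) be the probability of absorption at A starting from transient state s. Then h(A) = 1 and h(D) = 0. By first-step analysis:
h(F) = 0.35·0 + 0.15·1 + 0.25·h(F) + 0.25·h(C)
h(C) = 0.2·0 + 0.2·1 + 0.3·h(F) + 0.3·h(C)
Solving: h(F) = 0.3444, h(C) = 0.4333.
Starting from C, the probability is 0.4333.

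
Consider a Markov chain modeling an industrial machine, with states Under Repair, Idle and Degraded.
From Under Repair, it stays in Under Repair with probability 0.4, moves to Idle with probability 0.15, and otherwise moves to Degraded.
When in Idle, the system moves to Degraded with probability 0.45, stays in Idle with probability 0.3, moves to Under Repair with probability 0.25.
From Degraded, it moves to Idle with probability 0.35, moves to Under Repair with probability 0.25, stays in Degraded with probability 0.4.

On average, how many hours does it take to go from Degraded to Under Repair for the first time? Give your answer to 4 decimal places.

4.0000

Let t(s) be the expected number of hours to first reach Under Repair from state s, with t(Under Repair) = 0. Conditioning on the first hour:
t(Idle) = 1 + 0.3·t(Idle) + 0.45·t(Degraded)
t(Degraded) = 1 + 0.35·t(Idle) + 0.4·t(Degraded)
Solving: t(Idle) = 4.0000, t(Degraded) = 4.0000.
Expected hours from Degraded to Under Repair: 4.0000.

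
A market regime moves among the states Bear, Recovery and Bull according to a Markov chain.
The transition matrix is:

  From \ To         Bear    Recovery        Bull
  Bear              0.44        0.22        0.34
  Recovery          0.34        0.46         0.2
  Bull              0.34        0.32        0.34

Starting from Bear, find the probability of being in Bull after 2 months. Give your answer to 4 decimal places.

Sum over the intermediate state after 1 month:
P = P(Bear→Bear)·P(Bear→Bull) + P(Bear→Recovery)·P(Recovery→Bull) + P(Bear→Bull)·P(Bull→Bull)
  = 0.44×0.34 + 0.22×0.2 + 0.34×0.34
  = 0.1496 + 0.0440 + 0.1156 = 0.3092

0.3092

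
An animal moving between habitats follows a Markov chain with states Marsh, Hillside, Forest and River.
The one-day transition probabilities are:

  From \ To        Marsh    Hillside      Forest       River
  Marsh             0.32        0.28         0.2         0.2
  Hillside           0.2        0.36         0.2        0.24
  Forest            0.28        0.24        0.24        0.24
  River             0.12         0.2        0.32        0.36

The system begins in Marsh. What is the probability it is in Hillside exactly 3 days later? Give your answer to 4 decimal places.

Propagate the distribution vector 3 days from Marsh.
After 0 days: (1.0000, 0.0000, 0.0000, 0.0000)
After 1 day: (0.3200, 0.2800, 0.2000, 0.2000)
After 2 days: (0.2384, 0.2784, 0.2320, 0.2512)
After 3 days: (0.2271, 0.2729, 0.2394, 0.2606)
P(in Hillside after 3 days) = 0.2729

0.2729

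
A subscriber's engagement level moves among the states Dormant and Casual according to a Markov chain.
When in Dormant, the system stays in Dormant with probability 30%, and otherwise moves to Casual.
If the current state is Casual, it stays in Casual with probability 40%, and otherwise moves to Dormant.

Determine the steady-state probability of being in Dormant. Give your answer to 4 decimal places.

0.4615

Let the stationary distribution be π with π = πP and π_1 + π_2 = 1.
π_1 = 0.3·π_1 + 0.6·π_2
Solving with the normalization constraint gives π = (0.4615, 0.5385).
So the stationary probability of Dormant is 0.4615.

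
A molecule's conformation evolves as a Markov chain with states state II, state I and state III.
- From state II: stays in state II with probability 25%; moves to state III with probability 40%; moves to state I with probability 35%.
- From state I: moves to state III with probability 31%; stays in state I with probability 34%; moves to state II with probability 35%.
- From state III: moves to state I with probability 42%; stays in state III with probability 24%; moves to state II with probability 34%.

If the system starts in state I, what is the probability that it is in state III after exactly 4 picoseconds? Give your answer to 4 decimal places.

Propagate the distribution vector 4 picoseconds from state I.
After 0 picoseconds: (0.0000, 1.0000, 0.0000)
After 1 picosecond: (0.3500, 0.3400, 0.3100)
After 2 picoseconds: (0.3119, 0.3683, 0.3198)
After 3 picoseconds: (0.3156, 0.3687, 0.3157)
After 4 picoseconds: (0.3153, 0.3684, 0.3163)
P(in state III after 4 picoseconds) = 0.3163

0.3163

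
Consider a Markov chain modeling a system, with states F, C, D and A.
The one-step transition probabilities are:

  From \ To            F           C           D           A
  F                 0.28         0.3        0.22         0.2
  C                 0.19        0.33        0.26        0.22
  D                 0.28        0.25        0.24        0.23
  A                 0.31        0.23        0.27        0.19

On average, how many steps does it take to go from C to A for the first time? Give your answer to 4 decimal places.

Let t(s) be the expected number of steps to first reach A from state s, with t(A) = 0. Conditioning on the first step:
t(F) = 1 + 0.28·t(F) + 0.3·t(C) + 0.22·t(D)
t(C) = 1 + 0.19·t(F) + 0.33·t(C) + 0.26·t(D)
t(D) = 1 + 0.28·t(F) + 0.25·t(C) + 0.24·t(D)
Solving: t(F) = 4.6940, t(C) = 4.5915, t(D) = 4.5555.
Expected steps from C to A: 4.5915.

4.5915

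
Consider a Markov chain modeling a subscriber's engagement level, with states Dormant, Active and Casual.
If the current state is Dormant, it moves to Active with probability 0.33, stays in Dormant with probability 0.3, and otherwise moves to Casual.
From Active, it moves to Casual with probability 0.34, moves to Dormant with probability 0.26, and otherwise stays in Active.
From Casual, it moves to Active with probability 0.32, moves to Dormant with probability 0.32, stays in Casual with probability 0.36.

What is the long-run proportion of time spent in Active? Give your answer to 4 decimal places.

0.3510

Let the stationary distribution be π with π = πP and π_1 + π_2 + π_3 = 1.
π_1 = 0.3·π_1 + 0.26·π_2 + 0.32·π_3
π_2 = 0.33·π_1 + 0.4·π_2 + 0.32·π_3
Solving with the normalization constraint gives π = (0.2931, 0.3510, 0.3559).
So the stationary probability of Active is 0.3510.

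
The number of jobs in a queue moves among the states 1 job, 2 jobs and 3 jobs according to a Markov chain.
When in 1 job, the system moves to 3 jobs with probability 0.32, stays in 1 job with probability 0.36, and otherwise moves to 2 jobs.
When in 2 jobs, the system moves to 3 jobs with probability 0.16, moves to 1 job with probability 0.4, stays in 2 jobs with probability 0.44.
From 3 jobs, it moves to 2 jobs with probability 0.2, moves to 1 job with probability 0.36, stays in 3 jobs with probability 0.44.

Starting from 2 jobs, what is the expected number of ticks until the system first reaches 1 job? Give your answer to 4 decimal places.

2.5568

Let t(s) be the expected number of ticks to first reach 1 job from state s, with t(1 job) = 0. Conditioning on the first tick:
t(2 jobs) = 1 + 0.44·t(2 jobs) + 0.16·t(3 jobs)
t(3 jobs) = 1 + 0.2·t(2 jobs) + 0.44·t(3 jobs)
Solving: t(2 jobs) = 2.5568, t(3 jobs) = 2.6989.
Expected ticks from 2 jobs to 1 job: 2.5568.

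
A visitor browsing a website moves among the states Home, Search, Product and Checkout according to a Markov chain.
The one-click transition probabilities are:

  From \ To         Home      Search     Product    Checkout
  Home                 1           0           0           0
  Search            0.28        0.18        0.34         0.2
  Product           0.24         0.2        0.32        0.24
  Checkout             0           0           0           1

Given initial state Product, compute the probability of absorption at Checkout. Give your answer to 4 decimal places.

Let h(s) be the probability of absorption at Checkout starting from transient state s. Then h(Checkout) = 1 and h(Home) = 0. By first-step analysis:
h(Search) = 0.28·0 + 0.18·h(Search) + 0.34·h(Product) + 0.2·1
h(Product) = 0.24·0 + 0.2·h(Search) + 0.32·h(Product) + 0.24·1
Solving: h(Search) = 0.4444, h(Product) = 0.4837.
Starting from Product, the probability is 0.4837.

0.4837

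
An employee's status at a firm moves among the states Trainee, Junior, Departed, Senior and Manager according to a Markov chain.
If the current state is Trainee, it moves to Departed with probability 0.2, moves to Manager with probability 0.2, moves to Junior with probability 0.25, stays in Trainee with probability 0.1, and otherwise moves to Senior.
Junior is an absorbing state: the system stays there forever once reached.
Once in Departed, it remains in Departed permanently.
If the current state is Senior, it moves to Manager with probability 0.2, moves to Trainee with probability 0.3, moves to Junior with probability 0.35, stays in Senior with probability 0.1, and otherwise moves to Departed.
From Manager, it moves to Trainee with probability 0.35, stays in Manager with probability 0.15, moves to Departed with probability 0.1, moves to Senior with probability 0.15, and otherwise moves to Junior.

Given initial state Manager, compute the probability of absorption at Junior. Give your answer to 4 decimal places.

Let h(s) be the probability of absorption at Junior starting from transient state s. Then h(Junior) = 1 and h(Departed) = 0. By first-step analysis:
h(Trainee) = 0.1·h(Trainee) + 0.25·1 + 0.2·0 + 0.25·h(Senior) + 0.2·h(Manager)
h(Senior) = 0.3·h(Trainee) + 0.35·1 + 0.05·0 + 0.1·h(Senior) + 0.2·h(Manager)
h(Manager) = 0.35·h(Trainee) + 0.25·1 + 0.1·0 + 0.15·h(Senior) + 0.15·h(Manager)
Solving: h(Trainee) = 0.6417, h(Senior) = 0.7565, h(Manager) = 0.6918.
Starting from Manager, the probability is 0.6918.

0.6918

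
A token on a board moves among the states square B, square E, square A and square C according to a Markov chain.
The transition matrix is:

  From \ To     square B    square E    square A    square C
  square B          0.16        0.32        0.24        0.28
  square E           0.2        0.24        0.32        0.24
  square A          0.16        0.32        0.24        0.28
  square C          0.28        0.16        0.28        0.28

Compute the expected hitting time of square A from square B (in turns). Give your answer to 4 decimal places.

3.6860

Let t(s) be the expected number of turns to first reach square A from state s, with t(square A) = 0. Conditioning on the first turn:
t(square B) = 1 + 0.16·t(square B) + 0.32·t(square E) + 0.28·t(square C)
t(square E) = 1 + 0.2·t(square B) + 0.24·t(square E) + 0.24·t(square C)
t(square C) = 1 + 0.28·t(square B) + 0.16·t(square E) + 0.28·t(square C)
Solving: t(square B) = 3.6860, t(square E) = 3.4168, t(square C) = 3.5816.
Expected turns from square B to square A: 3.6860.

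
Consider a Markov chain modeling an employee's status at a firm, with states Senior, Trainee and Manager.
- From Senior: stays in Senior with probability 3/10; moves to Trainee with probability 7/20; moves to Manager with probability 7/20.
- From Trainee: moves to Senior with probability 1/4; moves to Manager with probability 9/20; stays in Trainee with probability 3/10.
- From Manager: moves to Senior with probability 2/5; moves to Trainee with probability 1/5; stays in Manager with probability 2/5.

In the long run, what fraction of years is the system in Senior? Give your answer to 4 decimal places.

0.3259

Let the stationary distribution be π with π = πP and π_1 + π_2 + π_3 = 1.
π_1 = 0.3·π_1 + 0.25·π_2 + 0.4·π_3
π_2 = 0.35·π_1 + 0.3·π_2 + 0.2·π_3
Solving with the normalization constraint gives π = (0.3259, 0.2765, 0.3975).
So the stationary probability of Senior is 0.3259.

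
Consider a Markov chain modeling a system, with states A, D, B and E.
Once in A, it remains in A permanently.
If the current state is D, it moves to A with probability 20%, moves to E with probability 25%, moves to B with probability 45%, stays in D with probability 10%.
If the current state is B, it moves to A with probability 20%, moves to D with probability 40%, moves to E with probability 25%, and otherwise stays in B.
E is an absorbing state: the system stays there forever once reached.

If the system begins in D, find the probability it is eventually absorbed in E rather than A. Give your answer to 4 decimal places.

0.5556

Let h(s) be the probability of absorption at E starting from transient state s. Then h(E) = 1 and h(A) = 0. By first-step analysis:
h(D) = 0.2·0 + 0.1·h(D) + 0.45·h(B) + 0.25·1
h(B) = 0.2·0 + 0.4·h(D) + 0.15·h(B) + 0.25·1
Solving: h(D) = 0.5556, h(B) = 0.5556.
Starting from D, the probability is 0.5556.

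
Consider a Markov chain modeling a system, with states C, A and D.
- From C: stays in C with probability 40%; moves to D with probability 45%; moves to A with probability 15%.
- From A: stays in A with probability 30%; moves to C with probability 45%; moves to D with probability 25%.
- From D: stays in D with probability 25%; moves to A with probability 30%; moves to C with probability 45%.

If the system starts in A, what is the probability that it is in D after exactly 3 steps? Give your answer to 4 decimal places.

Propagate the distribution vector 3 steps from A.
After 0 steps: (0.0000, 1.0000, 0.0000)
After 1 step: (0.4500, 0.3000, 0.2500)
After 2 steps: (0.4275, 0.2325, 0.3400)
After 3 steps: (0.4286, 0.2359, 0.3355)
P(in D after 3 steps) = 0.3355

0.3355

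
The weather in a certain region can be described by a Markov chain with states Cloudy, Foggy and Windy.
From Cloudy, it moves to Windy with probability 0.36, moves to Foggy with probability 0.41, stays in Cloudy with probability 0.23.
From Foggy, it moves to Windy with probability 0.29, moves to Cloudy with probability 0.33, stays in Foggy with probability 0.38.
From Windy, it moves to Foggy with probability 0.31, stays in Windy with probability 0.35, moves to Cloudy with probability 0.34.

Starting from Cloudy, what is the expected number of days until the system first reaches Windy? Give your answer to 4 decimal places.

Let t(s) be the expected number of days to first reach Windy from state s, with t(Windy) = 0. Conditioning on the first day:
t(Cloudy) = 1 + 0.23·t(Cloudy) + 0.41·t(Foggy)
t(Foggy) = 1 + 0.33·t(Cloudy) + 0.38·t(Foggy)
Solving: t(Cloudy) = 3.0108, t(Foggy) = 3.2154.
Expected days from Cloudy to Windy: 3.0108.

3.0108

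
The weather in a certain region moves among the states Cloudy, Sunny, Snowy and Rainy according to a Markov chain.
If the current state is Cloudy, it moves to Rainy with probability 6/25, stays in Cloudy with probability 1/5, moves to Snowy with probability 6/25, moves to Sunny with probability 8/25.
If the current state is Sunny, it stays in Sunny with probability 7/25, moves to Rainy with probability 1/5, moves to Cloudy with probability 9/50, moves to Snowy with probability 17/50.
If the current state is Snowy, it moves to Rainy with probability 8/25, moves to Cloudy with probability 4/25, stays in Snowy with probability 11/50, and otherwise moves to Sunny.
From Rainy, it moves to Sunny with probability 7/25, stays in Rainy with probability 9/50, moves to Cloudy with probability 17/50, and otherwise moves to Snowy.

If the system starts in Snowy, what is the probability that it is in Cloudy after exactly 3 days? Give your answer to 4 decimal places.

Propagate the distribution vector 3 days from Snowy.
After 0 days: (0.0000, 0.0000, 1.0000, 0.0000)
After 1 day: (0.1600, 0.3000, 0.2200, 0.3200)
After 2 days: (0.2300, 0.2908, 0.2528, 0.2264)
After 3 days: (0.2158, 0.2943, 0.2550, 0.2350)
P(in Cloudy after 3 days) = 0.2158

0.2158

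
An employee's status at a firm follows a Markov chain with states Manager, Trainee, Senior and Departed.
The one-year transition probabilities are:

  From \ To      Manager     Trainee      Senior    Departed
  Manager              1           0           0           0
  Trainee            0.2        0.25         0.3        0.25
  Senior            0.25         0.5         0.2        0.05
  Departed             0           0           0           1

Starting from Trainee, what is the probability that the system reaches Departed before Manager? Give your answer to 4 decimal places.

Let h(s) be the probability of absorption at Departed starting from transient state s. Then h(Departed) = 1 and h(Manager) = 0. By first-step analysis:
h(Trainee) = 0.2·0 + 0.25·h(Trainee) + 0.3·h(Senior) + 0.25·1
h(Senior) = 0.25·0 + 0.5·h(Trainee) + 0.2·h(Senior) + 0.05·1
Solving: h(Trainee) = 0.4778, h(Senior) = 0.3611.
Starting from Trainee, the probability is 0.4778.

0.4778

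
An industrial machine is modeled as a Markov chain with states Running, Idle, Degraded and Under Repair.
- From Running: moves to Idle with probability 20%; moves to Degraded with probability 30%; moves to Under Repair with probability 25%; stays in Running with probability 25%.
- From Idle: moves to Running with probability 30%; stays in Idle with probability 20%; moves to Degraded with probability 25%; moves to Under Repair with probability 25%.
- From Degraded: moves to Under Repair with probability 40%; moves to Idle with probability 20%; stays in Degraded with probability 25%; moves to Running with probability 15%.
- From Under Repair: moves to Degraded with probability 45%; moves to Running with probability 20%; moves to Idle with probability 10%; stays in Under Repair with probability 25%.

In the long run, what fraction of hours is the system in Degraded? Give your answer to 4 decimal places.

0.3202

Let the stationary distribution be π with π = πP and π_1 + π_2 + π_3 + π_4 = 1.
π_1 = 0.25·π_1 + 0.3·π_2 + 0.15·π_3 + 0.2·π_4
π_2 = 0.2·π_1 + 0.2·π_2 + 0.2·π_3 + 0.1·π_4
π_3 = 0.3·π_1 + 0.25·π_2 + 0.25·π_3 + 0.45·π_4
Solving with the normalization constraint gives π = (0.2116, 0.1702, 0.3202, 0.2980).
So the stationary probability of Degraded is 0.3202.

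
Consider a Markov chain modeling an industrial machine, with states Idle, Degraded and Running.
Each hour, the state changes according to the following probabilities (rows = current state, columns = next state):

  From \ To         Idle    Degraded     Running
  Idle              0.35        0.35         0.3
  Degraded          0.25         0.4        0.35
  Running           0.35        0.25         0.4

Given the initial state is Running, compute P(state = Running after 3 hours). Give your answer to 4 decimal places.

Propagate the distribution vector 3 hours from Running.
After 0 hours: (0.0000, 0.0000, 1.0000)
After 1 hour: (0.3500, 0.2500, 0.4000)
After 2 hours: (0.3250, 0.3225, 0.3525)
After 3 hours: (0.3178, 0.3309, 0.3514)
P(in Running after 3 hours) = 0.3514

0.3514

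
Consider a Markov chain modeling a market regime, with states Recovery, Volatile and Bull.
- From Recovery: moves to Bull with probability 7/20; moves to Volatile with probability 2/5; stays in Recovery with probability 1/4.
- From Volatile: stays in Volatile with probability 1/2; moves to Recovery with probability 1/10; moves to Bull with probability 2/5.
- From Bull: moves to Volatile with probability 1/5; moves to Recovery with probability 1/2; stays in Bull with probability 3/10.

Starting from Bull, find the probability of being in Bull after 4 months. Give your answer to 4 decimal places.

Propagate the distribution vector 4 months from Bull.
After 0 months: (0.0000, 0.0000, 1.0000)
After 1 month: (0.5000, 0.2000, 0.3000)
After 2 months: (0.2950, 0.3600, 0.3450)
After 3 months: (0.2823, 0.3670, 0.3508)
After 4 months: (0.2826, 0.3666, 0.3508)
P(in Bull after 4 months) = 0.3508

0.3508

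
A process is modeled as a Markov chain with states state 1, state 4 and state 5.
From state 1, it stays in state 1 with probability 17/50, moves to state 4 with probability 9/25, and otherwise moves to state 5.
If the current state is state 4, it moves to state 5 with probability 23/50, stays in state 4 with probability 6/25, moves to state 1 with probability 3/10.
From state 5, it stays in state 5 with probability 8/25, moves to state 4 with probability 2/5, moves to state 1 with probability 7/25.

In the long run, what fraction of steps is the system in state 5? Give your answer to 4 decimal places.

0.3607

Let the stationary distribution be π with π = πP and π_1 + π_2 + π_3 = 1.
π_1 = 0.34·π_1 + 0.3·π_2 + 0.28·π_3
π_2 = 0.36·π_1 + 0.24·π_2 + 0.4·π_3
Solving with the normalization constraint gives π = (0.3050, 0.3343, 0.3607).
So the stationary probability of state 5 is 0.3607.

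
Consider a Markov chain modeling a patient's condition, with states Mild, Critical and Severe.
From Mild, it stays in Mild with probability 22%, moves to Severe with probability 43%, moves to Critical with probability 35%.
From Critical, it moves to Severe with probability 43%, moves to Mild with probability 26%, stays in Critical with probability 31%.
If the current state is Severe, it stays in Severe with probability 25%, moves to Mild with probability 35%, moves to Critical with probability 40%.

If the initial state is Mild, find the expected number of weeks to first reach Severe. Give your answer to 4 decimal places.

Let t(s) be the expected number of weeks to first reach Severe from state s, with t(Severe) = 0. Conditioning on the first week:
t(Mild) = 1 + 0.22·t(Mild) + 0.35·t(Critical)
t(Critical) = 1 + 0.26·t(Mild) + 0.31·t(Critical)
Solving: t(Mild) = 2.3256, t(Critical) = 2.3256.
Expected weeks from Mild to Severe: 2.3256.

2.3256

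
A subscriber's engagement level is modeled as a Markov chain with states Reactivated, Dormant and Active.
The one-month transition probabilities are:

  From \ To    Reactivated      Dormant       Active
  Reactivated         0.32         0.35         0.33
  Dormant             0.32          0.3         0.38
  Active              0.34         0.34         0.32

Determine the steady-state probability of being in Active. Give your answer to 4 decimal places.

Let the stationary distribution be π with π = πP and π_1 + π_2 + π_3 = 1.
π_1 = 0.32·π_1 + 0.32·π_2 + 0.34·π_3
π_2 = 0.35·π_1 + 0.3·π_2 + 0.34·π_3
Solving with the normalization constraint gives π = (0.3269, 0.3301, 0.3431).
So the stationary probability of Active is 0.3431.

0.3431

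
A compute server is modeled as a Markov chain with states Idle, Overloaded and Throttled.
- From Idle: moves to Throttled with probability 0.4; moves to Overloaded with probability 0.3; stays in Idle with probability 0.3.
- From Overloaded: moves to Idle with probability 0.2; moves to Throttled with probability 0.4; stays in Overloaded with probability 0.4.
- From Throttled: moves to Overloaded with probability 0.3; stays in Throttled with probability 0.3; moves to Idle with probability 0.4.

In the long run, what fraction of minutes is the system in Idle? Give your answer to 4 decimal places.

0.3030

Let the stationary distribution be π with π = πP and π_1 + π_2 + π_3 = 1.
π_1 = 0.3·π_1 + 0.2·π_2 + 0.4·π_3
π_2 = 0.3·π_1 + 0.4·π_2 + 0.3·π_3
Solving with the normalization constraint gives π = (0.3030, 0.3333, 0.3636).
So the stationary probability of Idle is 0.3030.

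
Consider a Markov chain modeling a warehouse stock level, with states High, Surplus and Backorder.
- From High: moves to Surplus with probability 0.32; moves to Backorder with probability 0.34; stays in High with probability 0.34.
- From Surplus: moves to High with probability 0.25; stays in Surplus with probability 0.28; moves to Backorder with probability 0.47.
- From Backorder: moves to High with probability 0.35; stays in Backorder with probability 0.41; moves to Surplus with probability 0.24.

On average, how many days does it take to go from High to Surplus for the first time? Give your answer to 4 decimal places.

3.4393

Let t(s) be the expected number of days to first reach Surplus from state s, with t(Surplus) = 0. Conditioning on the first day:
t(High) = 1 + 0.34·t(High) + 0.34·t(Backorder)
t(Backorder) = 1 + 0.35·t(High) + 0.41·t(Backorder)
Solving: t(High) = 3.4393, t(Backorder) = 3.7352.
Expected days from High to Surplus: 3.4393.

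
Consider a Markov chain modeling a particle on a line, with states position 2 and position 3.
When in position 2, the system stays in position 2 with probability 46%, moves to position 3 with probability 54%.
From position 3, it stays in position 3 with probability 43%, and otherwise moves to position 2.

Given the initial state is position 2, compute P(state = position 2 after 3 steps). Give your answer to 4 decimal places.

0.5129

Propagate the distribution vector 3 steps from position 2.
After 0 steps: (1.0000, 0.0000)
After 1 step: (0.4600, 0.5400)
After 2 steps: (0.5194, 0.4806)
After 3 steps: (0.5129, 0.4871)
P(in position 2 after 3 steps) = 0.5129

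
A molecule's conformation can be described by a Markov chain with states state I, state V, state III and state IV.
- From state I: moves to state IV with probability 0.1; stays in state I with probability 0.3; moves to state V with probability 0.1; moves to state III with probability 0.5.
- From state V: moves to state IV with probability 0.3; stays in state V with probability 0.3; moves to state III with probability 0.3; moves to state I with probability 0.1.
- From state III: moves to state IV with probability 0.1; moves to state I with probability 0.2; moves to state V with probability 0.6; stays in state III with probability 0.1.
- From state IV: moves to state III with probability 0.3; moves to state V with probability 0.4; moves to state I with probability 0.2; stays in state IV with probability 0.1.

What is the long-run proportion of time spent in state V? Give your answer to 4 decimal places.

0.3651

Let the stationary distribution be π with π = πP and π_1 + π_2 + π_3 + π_4 = 1.
π_1 = 0.3·π_1 + 0.1·π_2 + 0.2·π_3 + 0.2·π_4
π_2 = 0.1·π_1 + 0.3·π_2 + 0.6·π_3 + 0.4·π_4
π_3 = 0.5·π_1 + 0.3·π_2 + 0.1·π_3 + 0.3·π_4
Solving with the normalization constraint gives π = (0.1817, 0.3651, 0.2803, 0.1730).
So the stationary probability of state V is 0.3651.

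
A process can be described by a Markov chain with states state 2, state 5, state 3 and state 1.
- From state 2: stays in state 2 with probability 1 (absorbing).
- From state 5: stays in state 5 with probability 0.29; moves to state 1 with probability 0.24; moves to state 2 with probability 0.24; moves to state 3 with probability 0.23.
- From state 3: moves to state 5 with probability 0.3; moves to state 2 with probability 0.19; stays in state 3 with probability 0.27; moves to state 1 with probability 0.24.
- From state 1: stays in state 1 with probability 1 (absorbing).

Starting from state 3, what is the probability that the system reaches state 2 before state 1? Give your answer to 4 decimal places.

0.4605

Let h(s) be the probability of absorption at state 2 starting from transient state s. Then h(state 2) = 1 and h(state 1) = 0. By first-step analysis:
h(state 5) = 0.24·1 + 0.29·h(state 5) + 0.23·h(state 3) + 0.24·0
h(state 3) = 0.19·1 + 0.3·h(state 5) + 0.27·h(state 3) + 0.24·0
Solving: h(state 5) = 0.4872, h(state 3) = 0.4605.
Starting from state 3, the probability is 0.4605.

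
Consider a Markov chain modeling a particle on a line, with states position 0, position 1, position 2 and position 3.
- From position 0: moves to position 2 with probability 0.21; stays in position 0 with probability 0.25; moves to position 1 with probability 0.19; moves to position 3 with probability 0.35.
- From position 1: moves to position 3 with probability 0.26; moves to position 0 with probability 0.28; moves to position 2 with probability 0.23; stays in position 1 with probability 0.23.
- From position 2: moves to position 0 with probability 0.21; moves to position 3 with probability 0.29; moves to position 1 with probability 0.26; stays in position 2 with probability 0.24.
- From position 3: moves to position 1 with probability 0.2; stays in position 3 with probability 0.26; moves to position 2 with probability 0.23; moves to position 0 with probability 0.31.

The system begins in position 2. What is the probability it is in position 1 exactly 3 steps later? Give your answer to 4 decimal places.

Propagate the distribution vector 3 steps from position 2.
After 0 steps: (0.0000, 0.0000, 1.0000, 0.0000)
After 1 step: (0.2100, 0.2600, 0.2400, 0.2900)
After 2 steps: (0.2656, 0.2201, 0.2282, 0.2861)
After 3 steps: (0.2646, 0.2176, 0.2270, 0.2908)
P(in position 1 after 3 steps) = 0.2176

0.2176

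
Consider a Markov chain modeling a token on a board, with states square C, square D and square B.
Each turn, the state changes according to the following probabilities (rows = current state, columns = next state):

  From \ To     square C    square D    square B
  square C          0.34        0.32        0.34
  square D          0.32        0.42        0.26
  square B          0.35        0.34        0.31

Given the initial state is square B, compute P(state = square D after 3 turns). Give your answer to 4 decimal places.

0.3621

Propagate the distribution vector 3 turns from square B.
After 0 turns: (0.0000, 0.0000, 1.0000)
After 1 turn: (0.3500, 0.3400, 0.3100)
After 2 turns: (0.3363, 0.3602, 0.3035)
After 3 turns: (0.3358, 0.3621, 0.3021)
P(in square D after 3 turns) = 0.3621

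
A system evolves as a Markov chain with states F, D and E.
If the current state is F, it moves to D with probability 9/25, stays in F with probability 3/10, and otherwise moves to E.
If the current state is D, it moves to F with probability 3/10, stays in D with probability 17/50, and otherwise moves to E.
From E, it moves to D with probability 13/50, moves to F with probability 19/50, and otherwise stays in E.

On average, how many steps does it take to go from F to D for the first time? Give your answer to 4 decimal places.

Let t(s) be the expected number of steps to first reach D from state s, with t(D) = 0. Conditioning on the first step:
t(F) = 1 + 0.3·t(F) + 0.34·t(E)
t(E) = 1 + 0.38·t(F) + 0.36·t(E)
Solving: t(F) = 3.0740, t(E) = 3.3877.
Expected steps from F to D: 3.0740.

3.0740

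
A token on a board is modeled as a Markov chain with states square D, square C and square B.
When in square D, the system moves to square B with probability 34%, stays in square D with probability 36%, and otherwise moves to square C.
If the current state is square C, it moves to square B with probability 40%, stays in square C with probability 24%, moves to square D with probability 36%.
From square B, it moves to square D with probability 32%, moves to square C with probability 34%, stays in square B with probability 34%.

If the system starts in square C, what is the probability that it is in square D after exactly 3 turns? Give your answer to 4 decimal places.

0.3458

Propagate the distribution vector 3 turns from square C.
After 0 turns: (0.0000, 1.0000, 0.0000)
After 1 turn: (0.3600, 0.2400, 0.4000)
After 2 turns: (0.3440, 0.3016, 0.3544)
After 3 turns: (0.3458, 0.2961, 0.3581)
P(in square D after 3 turns) = 0.3458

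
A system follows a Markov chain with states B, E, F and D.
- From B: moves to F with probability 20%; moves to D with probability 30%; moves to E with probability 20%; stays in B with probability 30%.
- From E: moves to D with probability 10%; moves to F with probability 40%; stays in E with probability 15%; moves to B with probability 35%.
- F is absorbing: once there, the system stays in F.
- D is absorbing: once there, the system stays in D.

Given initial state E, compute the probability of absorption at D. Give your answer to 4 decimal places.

0.3333

Let h(s) be the probability of absorption at D starting from transient state s. Then h(D) = 1 and h(F) = 0. By first-step analysis:
h(B) = 0.3·h(B) + 0.2·h(E) + 0.2·0 + 0.3·1
h(E) = 0.35·h(B) + 0.15·h(E) + 0.4·0 + 0.1·1
Solving: h(B) = 0.5238, h(E) = 0.3333.
Starting from E, the probability is 0.3333.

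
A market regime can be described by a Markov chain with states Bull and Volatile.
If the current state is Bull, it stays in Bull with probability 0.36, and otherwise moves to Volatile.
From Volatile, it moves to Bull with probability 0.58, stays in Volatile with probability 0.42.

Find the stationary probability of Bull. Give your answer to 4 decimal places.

0.4754

Let the stationary distribution be π with π = πP and π_1 + π_2 = 1.
π_1 = 0.36·π_1 + 0.58·π_2
Solving with the normalization constraint gives π = (0.4754, 0.5246).
So the stationary probability of Bull is 0.4754.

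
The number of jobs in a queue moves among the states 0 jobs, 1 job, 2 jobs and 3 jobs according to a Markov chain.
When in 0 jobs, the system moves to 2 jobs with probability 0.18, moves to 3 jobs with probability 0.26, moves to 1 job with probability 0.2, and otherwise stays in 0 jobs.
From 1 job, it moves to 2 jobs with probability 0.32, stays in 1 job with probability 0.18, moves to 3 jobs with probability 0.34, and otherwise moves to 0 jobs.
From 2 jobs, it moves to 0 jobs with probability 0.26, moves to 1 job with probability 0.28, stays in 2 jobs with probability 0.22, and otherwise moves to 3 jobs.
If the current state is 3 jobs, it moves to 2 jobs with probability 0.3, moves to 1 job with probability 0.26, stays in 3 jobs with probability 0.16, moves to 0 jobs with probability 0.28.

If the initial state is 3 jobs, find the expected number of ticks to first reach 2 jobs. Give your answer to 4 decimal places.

Let t(s) be the expected number of ticks to first reach 2 jobs from state s, with t(2 jobs) = 0. Conditioning on the first tick:
t(0 jobs) = 1 + 0.36·t(0 jobs) + 0.2·t(1 job) + 0.26·t(3 jobs)
t(1 job) = 1 + 0.16·t(0 jobs) + 0.18·t(1 job) + 0.34·t(3 jobs)
t(3 jobs) = 1 + 0.28·t(0 jobs) + 0.26·t(1 job) + 0.16·t(3 jobs)
Solving: t(0 jobs) = 4.1714, t(1 job) = 3.5605, t(3 jobs) = 3.6830.
Expected ticks from 3 jobs to 2 jobs: 3.6830.

3.6830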